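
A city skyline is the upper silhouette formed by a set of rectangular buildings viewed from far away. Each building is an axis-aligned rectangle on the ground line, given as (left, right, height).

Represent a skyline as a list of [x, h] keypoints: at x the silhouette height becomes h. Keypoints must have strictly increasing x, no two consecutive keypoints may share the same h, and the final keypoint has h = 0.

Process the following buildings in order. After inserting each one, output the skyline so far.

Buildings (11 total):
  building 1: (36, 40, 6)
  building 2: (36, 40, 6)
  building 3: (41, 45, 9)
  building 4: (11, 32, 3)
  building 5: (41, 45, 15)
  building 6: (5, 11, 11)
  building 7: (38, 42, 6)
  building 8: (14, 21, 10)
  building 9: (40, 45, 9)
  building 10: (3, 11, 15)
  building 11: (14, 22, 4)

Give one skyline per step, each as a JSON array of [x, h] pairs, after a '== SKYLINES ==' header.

== SKYLINES ==
[[36,6],[40,0]]
[[36,6],[40,0]]
[[36,6],[40,0],[41,9],[45,0]]
[[11,3],[32,0],[36,6],[40,0],[41,9],[45,0]]
[[11,3],[32,0],[36,6],[40,0],[41,15],[45,0]]
[[5,11],[11,3],[32,0],[36,6],[40,0],[41,15],[45,0]]
[[5,11],[11,3],[32,0],[36,6],[41,15],[45,0]]
[[5,11],[11,3],[14,10],[21,3],[32,0],[36,6],[41,15],[45,0]]
[[5,11],[11,3],[14,10],[21,3],[32,0],[36,6],[40,9],[41,15],[45,0]]
[[3,15],[11,3],[14,10],[21,3],[32,0],[36,6],[40,9],[41,15],[45,0]]
[[3,15],[11,3],[14,10],[21,4],[22,3],[32,0],[36,6],[40,9],[41,15],[45,0]]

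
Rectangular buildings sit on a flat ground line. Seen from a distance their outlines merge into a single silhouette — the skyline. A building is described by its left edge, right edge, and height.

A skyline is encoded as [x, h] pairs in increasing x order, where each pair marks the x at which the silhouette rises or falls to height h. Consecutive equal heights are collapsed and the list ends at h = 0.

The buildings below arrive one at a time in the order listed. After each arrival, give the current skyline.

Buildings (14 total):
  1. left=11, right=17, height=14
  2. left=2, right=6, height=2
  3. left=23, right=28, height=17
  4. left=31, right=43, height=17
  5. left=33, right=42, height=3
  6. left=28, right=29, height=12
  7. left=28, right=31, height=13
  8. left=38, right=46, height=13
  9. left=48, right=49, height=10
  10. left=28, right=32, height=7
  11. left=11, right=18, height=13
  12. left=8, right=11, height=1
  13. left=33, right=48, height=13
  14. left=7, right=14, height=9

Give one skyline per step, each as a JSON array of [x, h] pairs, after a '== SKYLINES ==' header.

== SKYLINES ==
[[11,14],[17,0]]
[[2,2],[6,0],[11,14],[17,0]]
[[2,2],[6,0],[11,14],[17,0],[23,17],[28,0]]
[[2,2],[6,0],[11,14],[17,0],[23,17],[28,0],[31,17],[43,0]]
[[2,2],[6,0],[11,14],[17,0],[23,17],[28,0],[31,17],[43,0]]
[[2,2],[6,0],[11,14],[17,0],[23,17],[28,12],[29,0],[31,17],[43,0]]
[[2,2],[6,0],[11,14],[17,0],[23,17],[28,13],[31,17],[43,0]]
[[2,2],[6,0],[11,14],[17,0],[23,17],[28,13],[31,17],[43,13],[46,0]]
[[2,2],[6,0],[11,14],[17,0],[23,17],[28,13],[31,17],[43,13],[46,0],[48,10],[49,0]]
[[2,2],[6,0],[11,14],[17,0],[23,17],[28,13],[31,17],[43,13],[46,0],[48,10],[49,0]]
[[2,2],[6,0],[11,14],[17,13],[18,0],[23,17],[28,13],[31,17],[43,13],[46,0],[48,10],[49,0]]
[[2,2],[6,0],[8,1],[11,14],[17,13],[18,0],[23,17],[28,13],[31,17],[43,13],[46,0],[48,10],[49,0]]
[[2,2],[6,0],[8,1],[11,14],[17,13],[18,0],[23,17],[28,13],[31,17],[43,13],[48,10],[49,0]]
[[2,2],[6,0],[7,9],[11,14],[17,13],[18,0],[23,17],[28,13],[31,17],[43,13],[48,10],[49,0]]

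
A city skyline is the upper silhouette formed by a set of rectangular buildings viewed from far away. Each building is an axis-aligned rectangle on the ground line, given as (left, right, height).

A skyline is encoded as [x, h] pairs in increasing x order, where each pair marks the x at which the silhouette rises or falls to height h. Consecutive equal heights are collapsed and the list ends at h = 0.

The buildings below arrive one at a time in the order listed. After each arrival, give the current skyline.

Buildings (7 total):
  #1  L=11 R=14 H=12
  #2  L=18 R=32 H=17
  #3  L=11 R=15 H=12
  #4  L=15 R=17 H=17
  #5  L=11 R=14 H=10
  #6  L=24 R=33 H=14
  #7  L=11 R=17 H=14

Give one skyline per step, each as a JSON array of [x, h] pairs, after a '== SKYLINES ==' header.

== SKYLINES ==
[[11,12],[14,0]]
[[11,12],[14,0],[18,17],[32,0]]
[[11,12],[15,0],[18,17],[32,0]]
[[11,12],[15,17],[17,0],[18,17],[32,0]]
[[11,12],[15,17],[17,0],[18,17],[32,0]]
[[11,12],[15,17],[17,0],[18,17],[32,14],[33,0]]
[[11,14],[15,17],[17,0],[18,17],[32,14],[33,0]]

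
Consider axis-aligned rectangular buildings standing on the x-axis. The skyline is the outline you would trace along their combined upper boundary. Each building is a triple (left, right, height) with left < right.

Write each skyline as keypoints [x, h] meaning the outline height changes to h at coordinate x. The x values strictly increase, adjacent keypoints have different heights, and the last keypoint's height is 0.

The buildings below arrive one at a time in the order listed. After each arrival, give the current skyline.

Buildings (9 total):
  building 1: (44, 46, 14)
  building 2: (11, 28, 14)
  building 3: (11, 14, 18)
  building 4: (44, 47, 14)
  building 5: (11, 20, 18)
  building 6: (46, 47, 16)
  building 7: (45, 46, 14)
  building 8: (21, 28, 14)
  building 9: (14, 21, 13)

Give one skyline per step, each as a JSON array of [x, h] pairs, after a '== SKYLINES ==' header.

== SKYLINES ==
[[44,14],[46,0]]
[[11,14],[28,0],[44,14],[46,0]]
[[11,18],[14,14],[28,0],[44,14],[46,0]]
[[11,18],[14,14],[28,0],[44,14],[47,0]]
[[11,18],[20,14],[28,0],[44,14],[47,0]]
[[11,18],[20,14],[28,0],[44,14],[46,16],[47,0]]
[[11,18],[20,14],[28,0],[44,14],[46,16],[47,0]]
[[11,18],[20,14],[28,0],[44,14],[46,16],[47,0]]
[[11,18],[20,14],[28,0],[44,14],[46,16],[47,0]]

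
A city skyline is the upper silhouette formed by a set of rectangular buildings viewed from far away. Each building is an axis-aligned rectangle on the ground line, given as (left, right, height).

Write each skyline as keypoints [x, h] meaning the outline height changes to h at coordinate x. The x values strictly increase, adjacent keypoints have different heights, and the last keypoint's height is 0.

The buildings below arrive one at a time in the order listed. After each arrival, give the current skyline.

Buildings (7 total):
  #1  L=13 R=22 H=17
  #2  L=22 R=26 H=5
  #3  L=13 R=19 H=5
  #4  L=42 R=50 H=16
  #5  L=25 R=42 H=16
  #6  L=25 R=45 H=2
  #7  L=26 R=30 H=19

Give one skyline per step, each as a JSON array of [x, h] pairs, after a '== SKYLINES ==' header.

== SKYLINES ==
[[13,17],[22,0]]
[[13,17],[22,5],[26,0]]
[[13,17],[22,5],[26,0]]
[[13,17],[22,5],[26,0],[42,16],[50,0]]
[[13,17],[22,5],[25,16],[50,0]]
[[13,17],[22,5],[25,16],[50,0]]
[[13,17],[22,5],[25,16],[26,19],[30,16],[50,0]]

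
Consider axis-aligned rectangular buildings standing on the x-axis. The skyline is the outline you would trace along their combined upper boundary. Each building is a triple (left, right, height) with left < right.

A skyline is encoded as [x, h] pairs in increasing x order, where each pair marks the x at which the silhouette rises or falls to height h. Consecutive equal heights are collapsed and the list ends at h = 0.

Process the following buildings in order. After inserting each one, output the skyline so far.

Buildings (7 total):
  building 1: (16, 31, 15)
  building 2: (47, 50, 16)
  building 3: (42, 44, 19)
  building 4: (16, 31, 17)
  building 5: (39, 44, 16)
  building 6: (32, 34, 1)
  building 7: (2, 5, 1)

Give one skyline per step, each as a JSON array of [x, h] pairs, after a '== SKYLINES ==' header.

== SKYLINES ==
[[16,15],[31,0]]
[[16,15],[31,0],[47,16],[50,0]]
[[16,15],[31,0],[42,19],[44,0],[47,16],[50,0]]
[[16,17],[31,0],[42,19],[44,0],[47,16],[50,0]]
[[16,17],[31,0],[39,16],[42,19],[44,0],[47,16],[50,0]]
[[16,17],[31,0],[32,1],[34,0],[39,16],[42,19],[44,0],[47,16],[50,0]]
[[2,1],[5,0],[16,17],[31,0],[32,1],[34,0],[39,16],[42,19],[44,0],[47,16],[50,0]]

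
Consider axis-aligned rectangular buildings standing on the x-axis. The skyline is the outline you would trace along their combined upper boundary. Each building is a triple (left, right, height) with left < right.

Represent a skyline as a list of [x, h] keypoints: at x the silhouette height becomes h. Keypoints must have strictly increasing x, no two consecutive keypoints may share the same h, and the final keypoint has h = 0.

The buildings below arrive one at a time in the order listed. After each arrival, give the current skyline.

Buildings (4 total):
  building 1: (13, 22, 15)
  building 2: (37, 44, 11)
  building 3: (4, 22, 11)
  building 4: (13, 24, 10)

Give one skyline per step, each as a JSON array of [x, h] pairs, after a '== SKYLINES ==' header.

== SKYLINES ==
[[13,15],[22,0]]
[[13,15],[22,0],[37,11],[44,0]]
[[4,11],[13,15],[22,0],[37,11],[44,0]]
[[4,11],[13,15],[22,10],[24,0],[37,11],[44,0]]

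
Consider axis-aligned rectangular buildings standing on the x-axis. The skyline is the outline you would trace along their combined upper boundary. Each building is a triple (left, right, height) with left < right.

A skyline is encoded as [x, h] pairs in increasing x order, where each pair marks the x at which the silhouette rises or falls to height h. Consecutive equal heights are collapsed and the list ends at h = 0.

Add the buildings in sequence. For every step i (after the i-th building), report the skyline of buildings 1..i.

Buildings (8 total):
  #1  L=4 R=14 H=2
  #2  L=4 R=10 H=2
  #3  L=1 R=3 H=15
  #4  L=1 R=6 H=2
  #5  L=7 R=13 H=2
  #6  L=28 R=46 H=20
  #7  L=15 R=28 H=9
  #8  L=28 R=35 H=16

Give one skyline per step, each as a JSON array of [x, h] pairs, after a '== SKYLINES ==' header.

== SKYLINES ==
[[4,2],[14,0]]
[[4,2],[14,0]]
[[1,15],[3,0],[4,2],[14,0]]
[[1,15],[3,2],[14,0]]
[[1,15],[3,2],[14,0]]
[[1,15],[3,2],[14,0],[28,20],[46,0]]
[[1,15],[3,2],[14,0],[15,9],[28,20],[46,0]]
[[1,15],[3,2],[14,0],[15,9],[28,20],[46,0]]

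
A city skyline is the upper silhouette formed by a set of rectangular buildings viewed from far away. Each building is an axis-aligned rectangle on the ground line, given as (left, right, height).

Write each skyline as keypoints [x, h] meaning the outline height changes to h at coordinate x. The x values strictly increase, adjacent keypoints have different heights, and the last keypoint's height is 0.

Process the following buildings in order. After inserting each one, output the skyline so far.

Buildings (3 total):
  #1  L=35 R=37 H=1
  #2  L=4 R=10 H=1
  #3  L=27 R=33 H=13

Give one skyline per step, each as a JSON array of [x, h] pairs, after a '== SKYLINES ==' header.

== SKYLINES ==
[[35,1],[37,0]]
[[4,1],[10,0],[35,1],[37,0]]
[[4,1],[10,0],[27,13],[33,0],[35,1],[37,0]]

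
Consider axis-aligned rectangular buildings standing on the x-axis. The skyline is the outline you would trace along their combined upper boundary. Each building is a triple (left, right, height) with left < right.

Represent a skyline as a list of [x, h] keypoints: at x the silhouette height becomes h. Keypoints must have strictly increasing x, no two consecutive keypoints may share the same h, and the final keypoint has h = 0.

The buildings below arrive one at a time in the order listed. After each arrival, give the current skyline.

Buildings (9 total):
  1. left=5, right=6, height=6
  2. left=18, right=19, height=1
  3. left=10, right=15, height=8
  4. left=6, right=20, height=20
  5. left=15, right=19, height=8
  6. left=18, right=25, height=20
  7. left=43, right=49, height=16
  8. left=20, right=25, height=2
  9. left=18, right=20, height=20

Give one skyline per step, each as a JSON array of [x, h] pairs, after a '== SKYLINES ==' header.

== SKYLINES ==
[[5,6],[6,0]]
[[5,6],[6,0],[18,1],[19,0]]
[[5,6],[6,0],[10,8],[15,0],[18,1],[19,0]]
[[5,6],[6,20],[20,0]]
[[5,6],[6,20],[20,0]]
[[5,6],[6,20],[25,0]]
[[5,6],[6,20],[25,0],[43,16],[49,0]]
[[5,6],[6,20],[25,0],[43,16],[49,0]]
[[5,6],[6,20],[25,0],[43,16],[49,0]]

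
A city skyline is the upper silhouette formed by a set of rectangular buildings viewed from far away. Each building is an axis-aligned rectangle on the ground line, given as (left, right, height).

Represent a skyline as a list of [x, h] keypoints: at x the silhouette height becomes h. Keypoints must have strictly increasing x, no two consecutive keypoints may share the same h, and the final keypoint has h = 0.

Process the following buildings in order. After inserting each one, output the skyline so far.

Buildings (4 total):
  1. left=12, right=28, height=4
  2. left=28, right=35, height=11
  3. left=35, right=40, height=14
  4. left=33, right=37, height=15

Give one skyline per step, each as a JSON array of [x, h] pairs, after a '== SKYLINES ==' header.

== SKYLINES ==
[[12,4],[28,0]]
[[12,4],[28,11],[35,0]]
[[12,4],[28,11],[35,14],[40,0]]
[[12,4],[28,11],[33,15],[37,14],[40,0]]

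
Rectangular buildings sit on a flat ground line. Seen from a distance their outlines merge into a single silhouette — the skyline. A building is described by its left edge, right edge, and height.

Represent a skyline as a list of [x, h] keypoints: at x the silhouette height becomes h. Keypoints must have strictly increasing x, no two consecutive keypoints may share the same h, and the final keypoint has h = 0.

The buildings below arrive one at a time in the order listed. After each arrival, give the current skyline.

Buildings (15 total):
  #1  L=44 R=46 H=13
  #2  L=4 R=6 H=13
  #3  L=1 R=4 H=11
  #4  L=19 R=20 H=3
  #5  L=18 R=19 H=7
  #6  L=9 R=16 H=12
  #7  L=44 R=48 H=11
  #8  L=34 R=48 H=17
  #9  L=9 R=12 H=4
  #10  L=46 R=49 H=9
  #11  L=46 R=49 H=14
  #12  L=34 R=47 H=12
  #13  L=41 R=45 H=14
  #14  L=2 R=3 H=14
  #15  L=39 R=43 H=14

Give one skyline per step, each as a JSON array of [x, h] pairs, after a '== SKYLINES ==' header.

== SKYLINES ==
[[44,13],[46,0]]
[[4,13],[6,0],[44,13],[46,0]]
[[1,11],[4,13],[6,0],[44,13],[46,0]]
[[1,11],[4,13],[6,0],[19,3],[20,0],[44,13],[46,0]]
[[1,11],[4,13],[6,0],[18,7],[19,3],[20,0],[44,13],[46,0]]
[[1,11],[4,13],[6,0],[9,12],[16,0],[18,7],[19,3],[20,0],[44,13],[46,0]]
[[1,11],[4,13],[6,0],[9,12],[16,0],[18,7],[19,3],[20,0],[44,13],[46,11],[48,0]]
[[1,11],[4,13],[6,0],[9,12],[16,0],[18,7],[19,3],[20,0],[34,17],[48,0]]
[[1,11],[4,13],[6,0],[9,12],[16,0],[18,7],[19,3],[20,0],[34,17],[48,0]]
[[1,11],[4,13],[6,0],[9,12],[16,0],[18,7],[19,3],[20,0],[34,17],[48,9],[49,0]]
[[1,11],[4,13],[6,0],[9,12],[16,0],[18,7],[19,3],[20,0],[34,17],[48,14],[49,0]]
[[1,11],[4,13],[6,0],[9,12],[16,0],[18,7],[19,3],[20,0],[34,17],[48,14],[49,0]]
[[1,11],[4,13],[6,0],[9,12],[16,0],[18,7],[19,3],[20,0],[34,17],[48,14],[49,0]]
[[1,11],[2,14],[3,11],[4,13],[6,0],[9,12],[16,0],[18,7],[19,3],[20,0],[34,17],[48,14],[49,0]]
[[1,11],[2,14],[3,11],[4,13],[6,0],[9,12],[16,0],[18,7],[19,3],[20,0],[34,17],[48,14],[49,0]]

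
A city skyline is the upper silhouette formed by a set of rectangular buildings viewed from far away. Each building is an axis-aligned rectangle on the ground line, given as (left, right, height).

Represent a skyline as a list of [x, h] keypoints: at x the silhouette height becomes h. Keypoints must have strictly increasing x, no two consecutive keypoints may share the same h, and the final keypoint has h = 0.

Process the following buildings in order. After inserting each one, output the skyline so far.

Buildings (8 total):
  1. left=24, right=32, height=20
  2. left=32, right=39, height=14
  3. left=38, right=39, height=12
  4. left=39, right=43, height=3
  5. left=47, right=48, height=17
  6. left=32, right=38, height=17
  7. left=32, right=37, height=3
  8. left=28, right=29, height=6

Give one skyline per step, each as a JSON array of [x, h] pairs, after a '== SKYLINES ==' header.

== SKYLINES ==
[[24,20],[32,0]]
[[24,20],[32,14],[39,0]]
[[24,20],[32,14],[39,0]]
[[24,20],[32,14],[39,3],[43,0]]
[[24,20],[32,14],[39,3],[43,0],[47,17],[48,0]]
[[24,20],[32,17],[38,14],[39,3],[43,0],[47,17],[48,0]]
[[24,20],[32,17],[38,14],[39,3],[43,0],[47,17],[48,0]]
[[24,20],[32,17],[38,14],[39,3],[43,0],[47,17],[48,0]]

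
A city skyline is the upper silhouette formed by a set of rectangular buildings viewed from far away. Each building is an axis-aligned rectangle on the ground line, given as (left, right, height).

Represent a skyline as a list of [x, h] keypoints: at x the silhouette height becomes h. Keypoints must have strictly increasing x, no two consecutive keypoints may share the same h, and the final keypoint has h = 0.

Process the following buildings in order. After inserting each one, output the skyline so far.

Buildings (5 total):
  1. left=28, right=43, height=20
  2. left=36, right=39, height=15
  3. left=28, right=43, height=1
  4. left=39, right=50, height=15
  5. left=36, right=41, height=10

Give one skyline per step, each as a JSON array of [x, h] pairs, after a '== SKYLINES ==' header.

== SKYLINES ==
[[28,20],[43,0]]
[[28,20],[43,0]]
[[28,20],[43,0]]
[[28,20],[43,15],[50,0]]
[[28,20],[43,15],[50,0]]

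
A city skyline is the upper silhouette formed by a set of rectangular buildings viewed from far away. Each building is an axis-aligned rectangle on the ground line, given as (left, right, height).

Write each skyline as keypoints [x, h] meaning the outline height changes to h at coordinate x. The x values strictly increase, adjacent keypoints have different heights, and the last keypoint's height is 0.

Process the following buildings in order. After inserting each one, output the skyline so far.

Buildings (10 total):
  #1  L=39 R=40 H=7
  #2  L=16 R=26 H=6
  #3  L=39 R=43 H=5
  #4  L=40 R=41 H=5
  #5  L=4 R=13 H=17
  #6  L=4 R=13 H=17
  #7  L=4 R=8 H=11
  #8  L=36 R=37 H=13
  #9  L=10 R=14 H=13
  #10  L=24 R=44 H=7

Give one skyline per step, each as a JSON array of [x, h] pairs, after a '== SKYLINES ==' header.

== SKYLINES ==
[[39,7],[40,0]]
[[16,6],[26,0],[39,7],[40,0]]
[[16,6],[26,0],[39,7],[40,5],[43,0]]
[[16,6],[26,0],[39,7],[40,5],[43,0]]
[[4,17],[13,0],[16,6],[26,0],[39,7],[40,5],[43,0]]
[[4,17],[13,0],[16,6],[26,0],[39,7],[40,5],[43,0]]
[[4,17],[13,0],[16,6],[26,0],[39,7],[40,5],[43,0]]
[[4,17],[13,0],[16,6],[26,0],[36,13],[37,0],[39,7],[40,5],[43,0]]
[[4,17],[13,13],[14,0],[16,6],[26,0],[36,13],[37,0],[39,7],[40,5],[43,0]]
[[4,17],[13,13],[14,0],[16,6],[24,7],[36,13],[37,7],[44,0]]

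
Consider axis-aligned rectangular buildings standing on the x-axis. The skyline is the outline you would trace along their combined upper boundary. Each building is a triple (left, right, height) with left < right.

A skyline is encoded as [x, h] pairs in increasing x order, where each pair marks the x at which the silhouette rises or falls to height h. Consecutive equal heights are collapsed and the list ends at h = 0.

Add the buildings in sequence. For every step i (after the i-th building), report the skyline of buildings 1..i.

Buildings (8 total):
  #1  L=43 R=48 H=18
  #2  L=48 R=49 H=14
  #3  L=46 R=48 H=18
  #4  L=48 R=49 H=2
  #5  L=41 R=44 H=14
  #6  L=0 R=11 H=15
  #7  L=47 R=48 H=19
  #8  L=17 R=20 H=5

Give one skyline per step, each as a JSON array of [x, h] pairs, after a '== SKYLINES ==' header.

== SKYLINES ==
[[43,18],[48,0]]
[[43,18],[48,14],[49,0]]
[[43,18],[48,14],[49,0]]
[[43,18],[48,14],[49,0]]
[[41,14],[43,18],[48,14],[49,0]]
[[0,15],[11,0],[41,14],[43,18],[48,14],[49,0]]
[[0,15],[11,0],[41,14],[43,18],[47,19],[48,14],[49,0]]
[[0,15],[11,0],[17,5],[20,0],[41,14],[43,18],[47,19],[48,14],[49,0]]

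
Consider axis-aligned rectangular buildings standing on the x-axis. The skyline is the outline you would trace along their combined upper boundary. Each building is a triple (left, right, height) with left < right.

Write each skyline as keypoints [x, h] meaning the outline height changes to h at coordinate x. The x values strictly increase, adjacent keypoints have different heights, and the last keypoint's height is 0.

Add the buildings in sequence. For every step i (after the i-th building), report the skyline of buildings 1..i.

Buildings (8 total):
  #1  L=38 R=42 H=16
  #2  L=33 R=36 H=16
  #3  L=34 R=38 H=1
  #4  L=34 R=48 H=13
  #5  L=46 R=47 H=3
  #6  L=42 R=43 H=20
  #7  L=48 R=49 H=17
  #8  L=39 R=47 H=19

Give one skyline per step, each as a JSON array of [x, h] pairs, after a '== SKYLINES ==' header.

== SKYLINES ==
[[38,16],[42,0]]
[[33,16],[36,0],[38,16],[42,0]]
[[33,16],[36,1],[38,16],[42,0]]
[[33,16],[36,13],[38,16],[42,13],[48,0]]
[[33,16],[36,13],[38,16],[42,13],[48,0]]
[[33,16],[36,13],[38,16],[42,20],[43,13],[48,0]]
[[33,16],[36,13],[38,16],[42,20],[43,13],[48,17],[49,0]]
[[33,16],[36,13],[38,16],[39,19],[42,20],[43,19],[47,13],[48,17],[49,0]]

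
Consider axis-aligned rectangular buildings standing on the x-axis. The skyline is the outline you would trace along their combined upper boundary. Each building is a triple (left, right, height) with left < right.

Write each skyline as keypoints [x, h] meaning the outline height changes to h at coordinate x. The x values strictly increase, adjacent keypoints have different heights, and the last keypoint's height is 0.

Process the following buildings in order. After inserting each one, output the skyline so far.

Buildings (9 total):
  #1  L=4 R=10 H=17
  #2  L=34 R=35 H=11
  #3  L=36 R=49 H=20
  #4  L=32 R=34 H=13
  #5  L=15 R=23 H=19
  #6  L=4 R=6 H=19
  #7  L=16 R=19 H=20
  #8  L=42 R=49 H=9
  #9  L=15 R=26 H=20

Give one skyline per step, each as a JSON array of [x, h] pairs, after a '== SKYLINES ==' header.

== SKYLINES ==
[[4,17],[10,0]]
[[4,17],[10,0],[34,11],[35,0]]
[[4,17],[10,0],[34,11],[35,0],[36,20],[49,0]]
[[4,17],[10,0],[32,13],[34,11],[35,0],[36,20],[49,0]]
[[4,17],[10,0],[15,19],[23,0],[32,13],[34,11],[35,0],[36,20],[49,0]]
[[4,19],[6,17],[10,0],[15,19],[23,0],[32,13],[34,11],[35,0],[36,20],[49,0]]
[[4,19],[6,17],[10,0],[15,19],[16,20],[19,19],[23,0],[32,13],[34,11],[35,0],[36,20],[49,0]]
[[4,19],[6,17],[10,0],[15,19],[16,20],[19,19],[23,0],[32,13],[34,11],[35,0],[36,20],[49,0]]
[[4,19],[6,17],[10,0],[15,20],[26,0],[32,13],[34,11],[35,0],[36,20],[49,0]]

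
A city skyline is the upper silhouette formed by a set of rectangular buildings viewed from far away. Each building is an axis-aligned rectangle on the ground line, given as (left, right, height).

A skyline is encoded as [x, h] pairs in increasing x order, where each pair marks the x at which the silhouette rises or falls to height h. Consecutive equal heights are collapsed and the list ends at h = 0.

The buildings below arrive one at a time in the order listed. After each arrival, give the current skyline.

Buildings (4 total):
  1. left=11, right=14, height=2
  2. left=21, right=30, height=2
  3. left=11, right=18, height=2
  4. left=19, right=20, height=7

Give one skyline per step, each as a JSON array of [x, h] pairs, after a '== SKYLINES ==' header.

== SKYLINES ==
[[11,2],[14,0]]
[[11,2],[14,0],[21,2],[30,0]]
[[11,2],[18,0],[21,2],[30,0]]
[[11,2],[18,0],[19,7],[20,0],[21,2],[30,0]]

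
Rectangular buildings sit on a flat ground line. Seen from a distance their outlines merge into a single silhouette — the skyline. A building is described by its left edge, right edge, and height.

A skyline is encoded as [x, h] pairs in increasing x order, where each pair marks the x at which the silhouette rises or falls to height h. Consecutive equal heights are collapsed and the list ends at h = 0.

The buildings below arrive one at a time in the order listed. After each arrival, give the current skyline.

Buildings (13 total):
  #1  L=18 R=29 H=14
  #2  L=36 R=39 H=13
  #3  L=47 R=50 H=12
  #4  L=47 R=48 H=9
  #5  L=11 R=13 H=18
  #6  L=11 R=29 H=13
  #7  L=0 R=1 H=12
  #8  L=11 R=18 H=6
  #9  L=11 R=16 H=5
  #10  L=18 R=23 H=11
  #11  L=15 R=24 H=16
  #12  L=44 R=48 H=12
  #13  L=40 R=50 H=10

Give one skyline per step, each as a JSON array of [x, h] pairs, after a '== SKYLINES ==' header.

== SKYLINES ==
[[18,14],[29,0]]
[[18,14],[29,0],[36,13],[39,0]]
[[18,14],[29,0],[36,13],[39,0],[47,12],[50,0]]
[[18,14],[29,0],[36,13],[39,0],[47,12],[50,0]]
[[11,18],[13,0],[18,14],[29,0],[36,13],[39,0],[47,12],[50,0]]
[[11,18],[13,13],[18,14],[29,0],[36,13],[39,0],[47,12],[50,0]]
[[0,12],[1,0],[11,18],[13,13],[18,14],[29,0],[36,13],[39,0],[47,12],[50,0]]
[[0,12],[1,0],[11,18],[13,13],[18,14],[29,0],[36,13],[39,0],[47,12],[50,0]]
[[0,12],[1,0],[11,18],[13,13],[18,14],[29,0],[36,13],[39,0],[47,12],[50,0]]
[[0,12],[1,0],[11,18],[13,13],[18,14],[29,0],[36,13],[39,0],[47,12],[50,0]]
[[0,12],[1,0],[11,18],[13,13],[15,16],[24,14],[29,0],[36,13],[39,0],[47,12],[50,0]]
[[0,12],[1,0],[11,18],[13,13],[15,16],[24,14],[29,0],[36,13],[39,0],[44,12],[50,0]]
[[0,12],[1,0],[11,18],[13,13],[15,16],[24,14],[29,0],[36,13],[39,0],[40,10],[44,12],[50,0]]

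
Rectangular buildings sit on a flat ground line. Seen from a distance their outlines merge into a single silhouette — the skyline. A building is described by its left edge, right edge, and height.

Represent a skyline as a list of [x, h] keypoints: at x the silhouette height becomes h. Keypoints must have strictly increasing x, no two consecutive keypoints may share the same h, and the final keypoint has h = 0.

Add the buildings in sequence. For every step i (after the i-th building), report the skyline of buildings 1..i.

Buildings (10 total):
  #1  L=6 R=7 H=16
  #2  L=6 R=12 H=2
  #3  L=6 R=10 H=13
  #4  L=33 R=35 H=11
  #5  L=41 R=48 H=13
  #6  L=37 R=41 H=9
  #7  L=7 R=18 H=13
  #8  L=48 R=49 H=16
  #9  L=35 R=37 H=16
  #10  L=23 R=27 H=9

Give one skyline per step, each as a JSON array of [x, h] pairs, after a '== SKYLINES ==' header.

== SKYLINES ==
[[6,16],[7,0]]
[[6,16],[7,2],[12,0]]
[[6,16],[7,13],[10,2],[12,0]]
[[6,16],[7,13],[10,2],[12,0],[33,11],[35,0]]
[[6,16],[7,13],[10,2],[12,0],[33,11],[35,0],[41,13],[48,0]]
[[6,16],[7,13],[10,2],[12,0],[33,11],[35,0],[37,9],[41,13],[48,0]]
[[6,16],[7,13],[18,0],[33,11],[35,0],[37,9],[41,13],[48,0]]
[[6,16],[7,13],[18,0],[33,11],[35,0],[37,9],[41,13],[48,16],[49,0]]
[[6,16],[7,13],[18,0],[33,11],[35,16],[37,9],[41,13],[48,16],[49,0]]
[[6,16],[7,13],[18,0],[23,9],[27,0],[33,11],[35,16],[37,9],[41,13],[48,16],[49,0]]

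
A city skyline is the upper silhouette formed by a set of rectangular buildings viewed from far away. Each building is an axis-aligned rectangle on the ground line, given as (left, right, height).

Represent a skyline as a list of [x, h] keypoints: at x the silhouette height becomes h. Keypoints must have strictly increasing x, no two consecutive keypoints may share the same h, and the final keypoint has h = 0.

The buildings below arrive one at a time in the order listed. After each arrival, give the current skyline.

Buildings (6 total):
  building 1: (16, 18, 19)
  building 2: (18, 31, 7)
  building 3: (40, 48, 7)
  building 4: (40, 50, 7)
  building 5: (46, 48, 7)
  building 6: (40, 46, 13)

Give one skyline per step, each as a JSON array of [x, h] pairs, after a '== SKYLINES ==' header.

== SKYLINES ==
[[16,19],[18,0]]
[[16,19],[18,7],[31,0]]
[[16,19],[18,7],[31,0],[40,7],[48,0]]
[[16,19],[18,7],[31,0],[40,7],[50,0]]
[[16,19],[18,7],[31,0],[40,7],[50,0]]
[[16,19],[18,7],[31,0],[40,13],[46,7],[50,0]]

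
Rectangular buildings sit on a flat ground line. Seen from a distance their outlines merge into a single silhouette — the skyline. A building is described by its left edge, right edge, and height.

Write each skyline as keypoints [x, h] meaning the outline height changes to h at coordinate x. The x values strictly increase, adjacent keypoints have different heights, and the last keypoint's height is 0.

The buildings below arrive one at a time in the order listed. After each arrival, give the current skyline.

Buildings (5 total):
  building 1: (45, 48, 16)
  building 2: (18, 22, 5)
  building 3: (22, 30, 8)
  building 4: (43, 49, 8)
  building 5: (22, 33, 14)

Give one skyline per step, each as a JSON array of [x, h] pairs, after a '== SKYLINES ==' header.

== SKYLINES ==
[[45,16],[48,0]]
[[18,5],[22,0],[45,16],[48,0]]
[[18,5],[22,8],[30,0],[45,16],[48,0]]
[[18,5],[22,8],[30,0],[43,8],[45,16],[48,8],[49,0]]
[[18,5],[22,14],[33,0],[43,8],[45,16],[48,8],[49,0]]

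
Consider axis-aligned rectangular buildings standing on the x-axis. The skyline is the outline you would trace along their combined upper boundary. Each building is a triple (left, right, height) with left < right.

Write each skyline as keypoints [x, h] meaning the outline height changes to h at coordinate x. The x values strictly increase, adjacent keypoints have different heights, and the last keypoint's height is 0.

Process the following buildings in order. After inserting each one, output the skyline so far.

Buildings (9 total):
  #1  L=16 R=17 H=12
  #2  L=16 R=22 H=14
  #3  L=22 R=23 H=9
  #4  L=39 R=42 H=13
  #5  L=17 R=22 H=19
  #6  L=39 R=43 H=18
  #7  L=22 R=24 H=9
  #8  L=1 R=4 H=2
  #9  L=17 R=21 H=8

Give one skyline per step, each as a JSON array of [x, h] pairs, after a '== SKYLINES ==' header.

== SKYLINES ==
[[16,12],[17,0]]
[[16,14],[22,0]]
[[16,14],[22,9],[23,0]]
[[16,14],[22,9],[23,0],[39,13],[42,0]]
[[16,14],[17,19],[22,9],[23,0],[39,13],[42,0]]
[[16,14],[17,19],[22,9],[23,0],[39,18],[43,0]]
[[16,14],[17,19],[22,9],[24,0],[39,18],[43,0]]
[[1,2],[4,0],[16,14],[17,19],[22,9],[24,0],[39,18],[43,0]]
[[1,2],[4,0],[16,14],[17,19],[22,9],[24,0],[39,18],[43,0]]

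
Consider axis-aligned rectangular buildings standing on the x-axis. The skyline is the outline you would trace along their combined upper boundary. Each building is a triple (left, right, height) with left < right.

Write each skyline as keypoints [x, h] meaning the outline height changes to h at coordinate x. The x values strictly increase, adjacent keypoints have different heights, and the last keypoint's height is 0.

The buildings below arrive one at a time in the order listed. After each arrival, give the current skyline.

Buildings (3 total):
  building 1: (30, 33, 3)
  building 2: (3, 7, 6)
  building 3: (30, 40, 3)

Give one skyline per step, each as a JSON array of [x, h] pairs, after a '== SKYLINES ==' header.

== SKYLINES ==
[[30,3],[33,0]]
[[3,6],[7,0],[30,3],[33,0]]
[[3,6],[7,0],[30,3],[40,0]]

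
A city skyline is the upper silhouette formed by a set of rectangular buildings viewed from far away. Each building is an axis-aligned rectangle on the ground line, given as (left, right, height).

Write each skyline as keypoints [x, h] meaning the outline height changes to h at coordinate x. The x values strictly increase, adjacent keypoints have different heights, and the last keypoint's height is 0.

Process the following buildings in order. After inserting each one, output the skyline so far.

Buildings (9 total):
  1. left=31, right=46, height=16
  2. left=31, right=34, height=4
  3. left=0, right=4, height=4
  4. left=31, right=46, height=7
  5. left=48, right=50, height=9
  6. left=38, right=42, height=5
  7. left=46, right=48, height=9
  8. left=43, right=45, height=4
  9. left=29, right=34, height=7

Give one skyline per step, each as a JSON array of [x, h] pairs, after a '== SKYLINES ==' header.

== SKYLINES ==
[[31,16],[46,0]]
[[31,16],[46,0]]
[[0,4],[4,0],[31,16],[46,0]]
[[0,4],[4,0],[31,16],[46,0]]
[[0,4],[4,0],[31,16],[46,0],[48,9],[50,0]]
[[0,4],[4,0],[31,16],[46,0],[48,9],[50,0]]
[[0,4],[4,0],[31,16],[46,9],[50,0]]
[[0,4],[4,0],[31,16],[46,9],[50,0]]
[[0,4],[4,0],[29,7],[31,16],[46,9],[50,0]]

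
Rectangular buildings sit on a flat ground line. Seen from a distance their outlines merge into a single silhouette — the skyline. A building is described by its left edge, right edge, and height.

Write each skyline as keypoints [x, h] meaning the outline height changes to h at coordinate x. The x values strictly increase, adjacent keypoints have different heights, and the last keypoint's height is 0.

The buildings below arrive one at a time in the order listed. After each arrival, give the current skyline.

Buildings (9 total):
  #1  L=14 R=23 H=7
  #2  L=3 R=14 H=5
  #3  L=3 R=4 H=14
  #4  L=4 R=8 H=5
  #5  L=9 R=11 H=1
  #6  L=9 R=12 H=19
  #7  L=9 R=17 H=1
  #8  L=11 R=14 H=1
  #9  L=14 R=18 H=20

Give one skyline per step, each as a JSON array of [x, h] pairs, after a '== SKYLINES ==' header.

== SKYLINES ==
[[14,7],[23,0]]
[[3,5],[14,7],[23,0]]
[[3,14],[4,5],[14,7],[23,0]]
[[3,14],[4,5],[14,7],[23,0]]
[[3,14],[4,5],[14,7],[23,0]]
[[3,14],[4,5],[9,19],[12,5],[14,7],[23,0]]
[[3,14],[4,5],[9,19],[12,5],[14,7],[23,0]]
[[3,14],[4,5],[9,19],[12,5],[14,7],[23,0]]
[[3,14],[4,5],[9,19],[12,5],[14,20],[18,7],[23,0]]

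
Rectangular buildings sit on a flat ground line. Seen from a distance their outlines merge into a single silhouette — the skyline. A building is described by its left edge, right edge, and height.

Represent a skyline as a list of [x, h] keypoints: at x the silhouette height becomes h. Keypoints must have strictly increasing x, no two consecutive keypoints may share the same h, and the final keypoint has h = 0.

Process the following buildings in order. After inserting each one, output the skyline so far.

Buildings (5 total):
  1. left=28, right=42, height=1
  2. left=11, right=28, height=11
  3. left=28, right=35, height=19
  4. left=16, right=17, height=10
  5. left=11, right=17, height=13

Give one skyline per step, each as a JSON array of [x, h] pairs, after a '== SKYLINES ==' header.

== SKYLINES ==
[[28,1],[42,0]]
[[11,11],[28,1],[42,0]]
[[11,11],[28,19],[35,1],[42,0]]
[[11,11],[28,19],[35,1],[42,0]]
[[11,13],[17,11],[28,19],[35,1],[42,0]]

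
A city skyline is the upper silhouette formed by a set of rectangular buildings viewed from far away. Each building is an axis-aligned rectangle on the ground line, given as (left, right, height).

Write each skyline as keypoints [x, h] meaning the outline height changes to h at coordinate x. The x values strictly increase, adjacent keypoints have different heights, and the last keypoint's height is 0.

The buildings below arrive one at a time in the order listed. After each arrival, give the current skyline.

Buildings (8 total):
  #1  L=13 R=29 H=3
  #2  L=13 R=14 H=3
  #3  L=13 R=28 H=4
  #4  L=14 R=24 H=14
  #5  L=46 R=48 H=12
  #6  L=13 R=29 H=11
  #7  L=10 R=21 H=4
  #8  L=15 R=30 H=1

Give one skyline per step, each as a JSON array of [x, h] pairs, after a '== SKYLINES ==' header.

== SKYLINES ==
[[13,3],[29,0]]
[[13,3],[29,0]]
[[13,4],[28,3],[29,0]]
[[13,4],[14,14],[24,4],[28,3],[29,0]]
[[13,4],[14,14],[24,4],[28,3],[29,0],[46,12],[48,0]]
[[13,11],[14,14],[24,11],[29,0],[46,12],[48,0]]
[[10,4],[13,11],[14,14],[24,11],[29,0],[46,12],[48,0]]
[[10,4],[13,11],[14,14],[24,11],[29,1],[30,0],[46,12],[48,0]]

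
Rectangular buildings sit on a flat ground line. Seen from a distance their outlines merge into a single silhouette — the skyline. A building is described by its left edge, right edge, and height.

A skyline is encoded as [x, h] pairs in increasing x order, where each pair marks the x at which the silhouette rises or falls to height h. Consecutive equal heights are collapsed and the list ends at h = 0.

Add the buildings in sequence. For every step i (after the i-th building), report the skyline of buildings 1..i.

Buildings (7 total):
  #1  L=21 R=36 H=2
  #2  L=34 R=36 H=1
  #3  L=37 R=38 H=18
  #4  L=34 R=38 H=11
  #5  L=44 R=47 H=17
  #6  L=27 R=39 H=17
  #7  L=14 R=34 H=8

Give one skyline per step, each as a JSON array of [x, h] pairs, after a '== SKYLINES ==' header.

== SKYLINES ==
[[21,2],[36,0]]
[[21,2],[36,0]]
[[21,2],[36,0],[37,18],[38,0]]
[[21,2],[34,11],[37,18],[38,0]]
[[21,2],[34,11],[37,18],[38,0],[44,17],[47,0]]
[[21,2],[27,17],[37,18],[38,17],[39,0],[44,17],[47,0]]
[[14,8],[27,17],[37,18],[38,17],[39,0],[44,17],[47,0]]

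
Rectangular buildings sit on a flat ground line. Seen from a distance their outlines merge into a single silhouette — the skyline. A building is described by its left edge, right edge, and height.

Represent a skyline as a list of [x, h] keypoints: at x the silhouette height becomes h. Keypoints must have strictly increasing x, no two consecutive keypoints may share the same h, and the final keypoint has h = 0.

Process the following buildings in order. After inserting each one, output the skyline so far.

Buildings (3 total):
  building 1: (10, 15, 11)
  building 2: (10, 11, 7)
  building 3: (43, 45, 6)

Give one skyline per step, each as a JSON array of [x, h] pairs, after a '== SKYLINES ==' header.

== SKYLINES ==
[[10,11],[15,0]]
[[10,11],[15,0]]
[[10,11],[15,0],[43,6],[45,0]]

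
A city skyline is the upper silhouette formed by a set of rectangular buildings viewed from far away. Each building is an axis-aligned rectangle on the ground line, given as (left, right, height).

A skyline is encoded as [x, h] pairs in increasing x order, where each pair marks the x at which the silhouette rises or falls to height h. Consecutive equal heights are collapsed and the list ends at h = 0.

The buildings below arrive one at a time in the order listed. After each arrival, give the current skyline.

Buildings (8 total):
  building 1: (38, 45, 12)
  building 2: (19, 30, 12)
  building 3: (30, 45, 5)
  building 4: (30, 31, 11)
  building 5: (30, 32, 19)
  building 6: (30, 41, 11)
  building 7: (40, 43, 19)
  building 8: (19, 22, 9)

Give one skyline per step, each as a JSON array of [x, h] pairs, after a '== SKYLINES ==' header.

== SKYLINES ==
[[38,12],[45,0]]
[[19,12],[30,0],[38,12],[45,0]]
[[19,12],[30,5],[38,12],[45,0]]
[[19,12],[30,11],[31,5],[38,12],[45,0]]
[[19,12],[30,19],[32,5],[38,12],[45,0]]
[[19,12],[30,19],[32,11],[38,12],[45,0]]
[[19,12],[30,19],[32,11],[38,12],[40,19],[43,12],[45,0]]
[[19,12],[30,19],[32,11],[38,12],[40,19],[43,12],[45,0]]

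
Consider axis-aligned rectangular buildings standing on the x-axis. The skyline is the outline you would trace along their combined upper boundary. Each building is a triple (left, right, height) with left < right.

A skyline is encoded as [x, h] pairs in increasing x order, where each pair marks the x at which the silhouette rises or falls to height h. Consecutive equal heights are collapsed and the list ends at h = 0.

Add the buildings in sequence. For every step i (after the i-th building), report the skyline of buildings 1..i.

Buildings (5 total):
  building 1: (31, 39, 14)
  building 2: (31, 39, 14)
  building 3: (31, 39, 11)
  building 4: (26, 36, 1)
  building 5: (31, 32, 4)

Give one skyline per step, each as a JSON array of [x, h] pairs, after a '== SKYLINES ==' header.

== SKYLINES ==
[[31,14],[39,0]]
[[31,14],[39,0]]
[[31,14],[39,0]]
[[26,1],[31,14],[39,0]]
[[26,1],[31,14],[39,0]]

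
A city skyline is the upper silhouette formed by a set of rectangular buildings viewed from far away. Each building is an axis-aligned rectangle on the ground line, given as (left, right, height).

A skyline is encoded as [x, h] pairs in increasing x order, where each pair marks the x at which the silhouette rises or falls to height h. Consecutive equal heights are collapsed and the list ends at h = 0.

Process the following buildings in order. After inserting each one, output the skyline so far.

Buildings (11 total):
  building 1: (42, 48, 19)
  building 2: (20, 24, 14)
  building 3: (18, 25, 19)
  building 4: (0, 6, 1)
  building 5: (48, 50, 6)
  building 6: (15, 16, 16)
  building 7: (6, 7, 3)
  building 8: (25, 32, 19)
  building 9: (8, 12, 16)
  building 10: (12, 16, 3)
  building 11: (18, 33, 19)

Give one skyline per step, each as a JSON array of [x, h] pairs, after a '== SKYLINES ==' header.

== SKYLINES ==
[[42,19],[48,0]]
[[20,14],[24,0],[42,19],[48,0]]
[[18,19],[25,0],[42,19],[48,0]]
[[0,1],[6,0],[18,19],[25,0],[42,19],[48,0]]
[[0,1],[6,0],[18,19],[25,0],[42,19],[48,6],[50,0]]
[[0,1],[6,0],[15,16],[16,0],[18,19],[25,0],[42,19],[48,6],[50,0]]
[[0,1],[6,3],[7,0],[15,16],[16,0],[18,19],[25,0],[42,19],[48,6],[50,0]]
[[0,1],[6,3],[7,0],[15,16],[16,0],[18,19],[32,0],[42,19],[48,6],[50,0]]
[[0,1],[6,3],[7,0],[8,16],[12,0],[15,16],[16,0],[18,19],[32,0],[42,19],[48,6],[50,0]]
[[0,1],[6,3],[7,0],[8,16],[12,3],[15,16],[16,0],[18,19],[32,0],[42,19],[48,6],[50,0]]
[[0,1],[6,3],[7,0],[8,16],[12,3],[15,16],[16,0],[18,19],[33,0],[42,19],[48,6],[50,0]]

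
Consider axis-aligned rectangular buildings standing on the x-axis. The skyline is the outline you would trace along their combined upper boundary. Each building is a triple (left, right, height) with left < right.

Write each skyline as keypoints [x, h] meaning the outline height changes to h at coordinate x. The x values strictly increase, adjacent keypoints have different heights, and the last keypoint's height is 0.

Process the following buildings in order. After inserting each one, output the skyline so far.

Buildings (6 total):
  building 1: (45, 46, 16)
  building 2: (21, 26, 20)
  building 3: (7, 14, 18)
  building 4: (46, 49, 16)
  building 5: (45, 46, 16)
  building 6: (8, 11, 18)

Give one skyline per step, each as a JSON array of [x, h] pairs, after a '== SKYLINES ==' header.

== SKYLINES ==
[[45,16],[46,0]]
[[21,20],[26,0],[45,16],[46,0]]
[[7,18],[14,0],[21,20],[26,0],[45,16],[46,0]]
[[7,18],[14,0],[21,20],[26,0],[45,16],[49,0]]
[[7,18],[14,0],[21,20],[26,0],[45,16],[49,0]]
[[7,18],[14,0],[21,20],[26,0],[45,16],[49,0]]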